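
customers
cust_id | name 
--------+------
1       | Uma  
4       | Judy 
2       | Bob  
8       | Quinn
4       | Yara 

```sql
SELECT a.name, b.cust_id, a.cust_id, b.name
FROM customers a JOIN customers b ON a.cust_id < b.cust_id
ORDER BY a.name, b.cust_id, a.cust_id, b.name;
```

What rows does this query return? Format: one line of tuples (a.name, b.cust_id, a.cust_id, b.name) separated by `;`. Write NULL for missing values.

(Bob, 4, 2, Judy); (Bob, 4, 2, Yara); (Bob, 8, 2, Quinn); (Judy, 8, 4, Quinn); (Uma, 2, 1, Bob); (Uma, 4, 1, Judy); (Uma, 4, 1, Yara); (Uma, 8, 1, Quinn); (Yara, 8, 4, Quinn)

INNER JOIN keeps only pairs where the ON condition holds.
Matching on a.cust_id < b.cust_id.
- a (cust_id=1) pairs with 4 row(s) of b.
- a (cust_id=4) pairs with 1 row(s) of b.
- a (cust_id=2) pairs with 3 row(s) of b.
- a (cust_id=8) has no partner → excluded.
- a (cust_id=4) pairs with 1 row(s) of b.
After projecting and ordering:
a.name | b.cust_id | a.cust_id | b.name
Bob | 4 | 2 | Judy
Bob | 4 | 2 | Yara
Bob | 8 | 2 | Quinn
Judy | 8 | 4 | Quinn
Uma | 2 | 1 | Bob
Uma | 4 | 1 | Judy
Uma | 4 | 1 | Yara
Uma | 8 | 1 | Quinn
Yara | 8 | 4 | Quinn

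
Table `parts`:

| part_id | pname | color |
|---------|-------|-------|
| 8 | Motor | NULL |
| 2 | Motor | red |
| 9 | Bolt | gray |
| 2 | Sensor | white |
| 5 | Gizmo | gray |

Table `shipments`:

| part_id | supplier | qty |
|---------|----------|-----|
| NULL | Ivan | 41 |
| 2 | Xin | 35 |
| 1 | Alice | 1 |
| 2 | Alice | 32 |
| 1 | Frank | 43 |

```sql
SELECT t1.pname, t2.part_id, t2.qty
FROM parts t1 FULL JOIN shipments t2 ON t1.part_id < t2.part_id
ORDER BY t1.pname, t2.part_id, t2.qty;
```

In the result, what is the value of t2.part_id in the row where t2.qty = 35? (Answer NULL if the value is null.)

2

FULL OUTER JOIN keeps every row from both sides; unmatched rows get NULL for the other side's columns.
Matching on t1.part_id < t2.part_id. A NULL in a compared column never satisfies the condition.
- t1 row (part_id=8): no match → kept, t2 columns NULL.
- t1 row (part_id=2): no match → kept, t2 columns NULL.
- t1 row (part_id=9): no match → kept, t2 columns NULL.
- t1 row (part_id=2): no match → kept, t2 columns NULL.
- t1 row (part_id=5): no match → kept, t2 columns NULL.
- 5 t2 row(s) had no t1 match → kept, t1 columns NULL.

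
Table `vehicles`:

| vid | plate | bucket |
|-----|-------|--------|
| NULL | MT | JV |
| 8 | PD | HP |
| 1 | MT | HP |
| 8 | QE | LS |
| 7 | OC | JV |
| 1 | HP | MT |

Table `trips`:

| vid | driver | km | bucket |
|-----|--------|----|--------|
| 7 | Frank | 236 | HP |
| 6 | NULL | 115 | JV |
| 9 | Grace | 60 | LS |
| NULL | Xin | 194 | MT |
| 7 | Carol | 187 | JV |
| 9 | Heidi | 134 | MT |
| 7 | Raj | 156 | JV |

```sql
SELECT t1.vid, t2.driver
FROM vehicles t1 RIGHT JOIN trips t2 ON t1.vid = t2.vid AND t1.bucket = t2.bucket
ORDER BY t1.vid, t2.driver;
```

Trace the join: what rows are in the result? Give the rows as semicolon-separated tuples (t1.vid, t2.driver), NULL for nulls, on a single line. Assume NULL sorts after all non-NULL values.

(7, Carol); (7, Raj); (NULL, Frank); (NULL, Grace); (NULL, Heidi); (NULL, Xin); (NULL, NULL)

RIGHT JOIN keeps every row from `trips`; unmatched rows get NULL for `vehicles`'s columns.
Matching on t1.vid = t2.vid AND t1.bucket = t2.bucket. A NULL in a compared column never satisfies the condition.
- t1 (vid=NULL, bucket=JV) has no partner in t2.
- t1 (vid=8, bucket=HP) has no partner in t2.
- t1 (vid=1, bucket=HP) has no partner in t2.
- t1 (vid=8, bucket=LS) has no partner in t2.
- t1 (vid=7, bucket=JV) pairs with 2 row(s) of t2.
- t1 (vid=1, bucket=MT) has no partner in t2.
- 5 row(s) from t2 found no t1 partner → padded with NULL.
After projecting and ordering:
t1.vid | t2.driver
7 | Carol
7 | Raj
NULL | Frank
NULL | Grace
NULL | Heidi
NULL | Xin
NULL | NULL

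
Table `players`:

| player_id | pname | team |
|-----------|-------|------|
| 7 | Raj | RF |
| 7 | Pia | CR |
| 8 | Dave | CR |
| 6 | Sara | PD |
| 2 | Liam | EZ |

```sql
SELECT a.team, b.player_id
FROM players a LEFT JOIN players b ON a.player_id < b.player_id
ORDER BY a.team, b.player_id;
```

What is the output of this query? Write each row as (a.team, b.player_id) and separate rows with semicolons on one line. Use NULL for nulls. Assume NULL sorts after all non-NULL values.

LEFT JOIN keeps every row from `players a`; unmatched rows get NULL for `players b`'s columns.
Matching on a.player_id < b.player_id.
Matched pairs: 9; unmatched a rows kept: 1.

(CR, 8); (CR, NULL); (EZ, 6); (EZ, 7); (EZ, 7); (EZ, 8); (PD, 7); (PD, 7); (PD, 8); (RF, 8)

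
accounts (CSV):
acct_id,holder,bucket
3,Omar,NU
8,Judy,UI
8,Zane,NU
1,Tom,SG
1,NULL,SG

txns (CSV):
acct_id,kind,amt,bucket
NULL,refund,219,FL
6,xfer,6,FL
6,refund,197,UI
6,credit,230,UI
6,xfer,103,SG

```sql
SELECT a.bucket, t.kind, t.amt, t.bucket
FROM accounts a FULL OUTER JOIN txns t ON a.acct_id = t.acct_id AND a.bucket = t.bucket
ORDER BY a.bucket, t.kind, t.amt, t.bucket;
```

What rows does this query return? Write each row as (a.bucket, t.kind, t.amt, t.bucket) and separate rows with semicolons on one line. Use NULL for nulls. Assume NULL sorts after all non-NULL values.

(NU, NULL, NULL, NULL); (NU, NULL, NULL, NULL); (SG, NULL, NULL, NULL); (SG, NULL, NULL, NULL); (UI, NULL, NULL, NULL); (NULL, credit, 230, UI); (NULL, refund, 197, UI); (NULL, refund, 219, FL); (NULL, xfer, 6, FL); (NULL, xfer, 103, SG)

FULL OUTER JOIN keeps every row from both sides; unmatched rows get NULL for the other side's columns.
Matching on a.acct_id = t.acct_id AND a.bucket = t.bucket. A NULL in a compared column never satisfies the condition.
Matched pairs: 0; unmatched a rows kept: 5; unmatched t rows kept: 5.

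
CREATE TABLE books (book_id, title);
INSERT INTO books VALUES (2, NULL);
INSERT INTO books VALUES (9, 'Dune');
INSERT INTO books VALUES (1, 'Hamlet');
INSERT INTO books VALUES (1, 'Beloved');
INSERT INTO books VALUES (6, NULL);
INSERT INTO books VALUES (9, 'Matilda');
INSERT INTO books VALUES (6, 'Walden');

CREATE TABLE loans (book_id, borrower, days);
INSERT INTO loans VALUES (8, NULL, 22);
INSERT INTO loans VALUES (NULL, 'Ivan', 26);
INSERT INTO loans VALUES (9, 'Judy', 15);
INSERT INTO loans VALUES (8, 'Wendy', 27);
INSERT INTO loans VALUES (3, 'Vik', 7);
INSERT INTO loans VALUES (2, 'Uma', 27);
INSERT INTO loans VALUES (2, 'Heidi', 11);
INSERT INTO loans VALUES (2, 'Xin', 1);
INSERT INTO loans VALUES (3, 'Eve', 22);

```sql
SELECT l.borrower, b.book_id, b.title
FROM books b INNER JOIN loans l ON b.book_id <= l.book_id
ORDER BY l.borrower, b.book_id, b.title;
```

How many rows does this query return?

32

INNER JOIN keeps only pairs where the ON condition holds.
Matching on b.book_id <= l.book_id. A NULL in a compared column never satisfies the condition.
- b[0] book_id=2 → 8 match(es) in l → 8 row(s).
- b[1] book_id=9 → 1 match(es) in l → 1 row(s).
- b[2] book_id=1 → 8 match(es) in l → 8 row(s).
- b[3] book_id=1 → 8 match(es) in l → 8 row(s).
- b[4] book_id=6 → 3 match(es) in l → 3 row(s).
- b[5] book_id=9 → 1 match(es) in l → 1 row(s).
- b[6] book_id=6 → 3 match(es) in l → 3 row(s).
Total: 32 rows.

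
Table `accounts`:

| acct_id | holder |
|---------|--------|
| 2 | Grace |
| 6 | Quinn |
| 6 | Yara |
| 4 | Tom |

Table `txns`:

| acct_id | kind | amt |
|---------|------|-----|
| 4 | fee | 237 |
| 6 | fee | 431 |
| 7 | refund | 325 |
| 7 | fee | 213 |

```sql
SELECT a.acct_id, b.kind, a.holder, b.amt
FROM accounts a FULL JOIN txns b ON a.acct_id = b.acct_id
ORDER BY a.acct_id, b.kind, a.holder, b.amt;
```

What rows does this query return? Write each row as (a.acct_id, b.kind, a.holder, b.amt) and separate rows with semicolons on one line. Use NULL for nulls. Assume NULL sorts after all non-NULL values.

(2, NULL, Grace, NULL); (4, fee, Tom, 237); (6, fee, Quinn, 431); (6, fee, Yara, 431); (NULL, fee, NULL, 213); (NULL, refund, NULL, 325)

FULL OUTER JOIN keeps every row from both sides; unmatched rows get NULL for the other side's columns.
Matching on a.acct_id = b.acct_id.
- a row (acct_id=2): no match → kept, b columns NULL.
- a row (acct_id=6): matches 1 b row(s) → 1 output row(s).
- a row (acct_id=6): matches 1 b row(s) → 1 output row(s).
- a row (acct_id=4): matches 1 b row(s) → 1 output row(s).
- 2 b row(s) had no a match → kept, a columns NULL.
After projecting and ordering:
a.acct_id | b.kind | a.holder | b.amt
2 | NULL | Grace | NULL
4 | fee | Tom | 237
6 | fee | Quinn | 431
6 | fee | Yara | 431
NULL | fee | NULL | 213
NULL | refund | NULL | 325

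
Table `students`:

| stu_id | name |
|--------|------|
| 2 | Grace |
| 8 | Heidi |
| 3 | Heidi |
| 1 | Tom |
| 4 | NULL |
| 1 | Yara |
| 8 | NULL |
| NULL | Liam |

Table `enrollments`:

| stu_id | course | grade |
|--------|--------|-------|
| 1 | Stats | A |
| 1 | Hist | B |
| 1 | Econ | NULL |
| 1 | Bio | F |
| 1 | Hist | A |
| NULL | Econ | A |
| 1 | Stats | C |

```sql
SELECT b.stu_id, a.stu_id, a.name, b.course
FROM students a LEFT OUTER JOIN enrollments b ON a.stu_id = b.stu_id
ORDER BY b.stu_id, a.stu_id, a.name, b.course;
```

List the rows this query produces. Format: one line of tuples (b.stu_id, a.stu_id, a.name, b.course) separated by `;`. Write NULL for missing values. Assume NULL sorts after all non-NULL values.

(1, 1, Tom, Bio); (1, 1, Tom, Econ); (1, 1, Tom, Hist); (1, 1, Tom, Hist); (1, 1, Tom, Stats); (1, 1, Tom, Stats); (1, 1, Yara, Bio); (1, 1, Yara, Econ); (1, 1, Yara, Hist); (1, 1, Yara, Hist); (1, 1, Yara, Stats); (1, 1, Yara, Stats); (NULL, 2, Grace, NULL); (NULL, 3, Heidi, NULL); (NULL, 4, NULL, NULL); (NULL, 8, Heidi, NULL); (NULL, 8, NULL, NULL); (NULL, NULL, Liam, NULL)

LEFT JOIN keeps every row from `students`; unmatched rows get NULL for `enrollments`'s columns.
Matching on a.stu_id = b.stu_id. A NULL in a compared column never satisfies the condition.
- a row (stu_id=2): no match → kept, b columns NULL.
- a row (stu_id=8): no match → kept, b columns NULL.
- a row (stu_id=3): no match → kept, b columns NULL.
- a row (stu_id=1): matches 6 b row(s) → 6 output row(s).
- a row (stu_id=4): no match → kept, b columns NULL.
- a row (stu_id=1): matches 6 b row(s) → 6 output row(s).
- a row (stu_id=8): no match → kept, b columns NULL.
- a row (stu_id=NULL): no match → kept, b columns NULL.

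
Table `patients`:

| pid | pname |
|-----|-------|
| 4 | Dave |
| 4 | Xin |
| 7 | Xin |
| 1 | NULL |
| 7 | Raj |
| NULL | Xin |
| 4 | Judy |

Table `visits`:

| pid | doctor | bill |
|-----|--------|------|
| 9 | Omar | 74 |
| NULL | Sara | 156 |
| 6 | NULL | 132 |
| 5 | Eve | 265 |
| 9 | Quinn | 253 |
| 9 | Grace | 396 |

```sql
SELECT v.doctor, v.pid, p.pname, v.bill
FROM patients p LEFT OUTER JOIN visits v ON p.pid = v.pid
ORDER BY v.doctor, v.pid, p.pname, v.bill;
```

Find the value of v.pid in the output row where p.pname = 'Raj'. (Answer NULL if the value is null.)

LEFT JOIN keeps every row from `patients`; unmatched rows get NULL for `visits`'s columns.
Matching on p.pid = v.pid. A NULL in a compared column never satisfies the condition.
- pid=4: no v row matches, row kept with v columns NULL.
- pid=4: no v row matches, row kept with v columns NULL.
- pid=7: no v row matches, row kept with v columns NULL.
- pid=1: no v row matches, row kept with v columns NULL.
- pid=7: no v row matches, row kept with v columns NULL.
- pid=NULL: no v row matches, row kept with v columns NULL.
- pid=4: no v row matches, row kept with v columns NULL.

NULL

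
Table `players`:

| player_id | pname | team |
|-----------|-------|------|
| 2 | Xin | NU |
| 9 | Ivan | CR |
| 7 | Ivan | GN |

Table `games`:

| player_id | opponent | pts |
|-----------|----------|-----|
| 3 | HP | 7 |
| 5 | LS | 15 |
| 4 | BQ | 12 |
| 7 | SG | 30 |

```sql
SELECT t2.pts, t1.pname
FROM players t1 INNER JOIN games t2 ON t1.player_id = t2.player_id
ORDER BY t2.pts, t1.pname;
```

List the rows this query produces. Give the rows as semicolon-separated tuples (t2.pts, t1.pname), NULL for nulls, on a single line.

INNER JOIN keeps only pairs where the ON condition holds.
Matching on t1.player_id = t2.player_id.
Matched pairs: 1.

(30, Ivan)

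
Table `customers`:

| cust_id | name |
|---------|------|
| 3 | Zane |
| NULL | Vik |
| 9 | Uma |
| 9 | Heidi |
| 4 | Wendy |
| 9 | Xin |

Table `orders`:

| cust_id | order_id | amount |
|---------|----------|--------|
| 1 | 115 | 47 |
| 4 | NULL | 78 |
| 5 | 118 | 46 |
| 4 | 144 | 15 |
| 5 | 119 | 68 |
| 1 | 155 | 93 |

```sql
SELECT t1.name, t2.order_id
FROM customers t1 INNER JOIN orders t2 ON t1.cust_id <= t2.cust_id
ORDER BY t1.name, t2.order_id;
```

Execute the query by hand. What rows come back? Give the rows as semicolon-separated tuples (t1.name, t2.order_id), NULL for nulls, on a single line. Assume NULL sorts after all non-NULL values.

INNER JOIN keeps only pairs where the ON condition holds.
Matching on t1.cust_id <= t2.cust_id. A NULL in a compared column never satisfies the condition.
- t1[0] cust_id=3 → 4 match(es) in t2 → 4 row(s).
- t1[1] cust_id=NULL → no match; dropped.
- t1[2] cust_id=9 → no match; dropped.
- t1[3] cust_id=9 → no match; dropped.
- t1[4] cust_id=4 → 4 match(es) in t2 → 4 row(s).
- t1[5] cust_id=9 → no match; dropped.
After projecting and ordering:
t1.name | t2.order_id
Wendy | 118
Wendy | 119
Wendy | 144
Wendy | NULL
Zane | 118
Zane | 119
Zane | 144
Zane | NULL

(Wendy, 118); (Wendy, 119); (Wendy, 144); (Wendy, NULL); (Zane, 118); (Zane, 119); (Zane, 144); (Zane, NULL)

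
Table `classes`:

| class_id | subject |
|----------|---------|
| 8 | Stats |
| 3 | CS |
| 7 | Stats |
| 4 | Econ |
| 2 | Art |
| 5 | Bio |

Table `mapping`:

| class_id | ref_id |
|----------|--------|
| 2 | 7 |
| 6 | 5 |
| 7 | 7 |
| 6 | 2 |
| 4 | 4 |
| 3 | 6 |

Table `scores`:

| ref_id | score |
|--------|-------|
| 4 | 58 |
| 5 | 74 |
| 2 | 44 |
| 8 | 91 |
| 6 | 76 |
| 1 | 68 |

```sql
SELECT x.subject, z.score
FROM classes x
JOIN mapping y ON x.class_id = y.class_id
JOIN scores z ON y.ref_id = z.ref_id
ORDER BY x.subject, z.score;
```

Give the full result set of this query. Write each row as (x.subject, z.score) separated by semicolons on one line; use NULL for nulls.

(CS, 76); (Econ, 58)

Step 1 — x INNER JOIN y on class_id → 4 row(s).
Then INNER JOIN `scores z` on ref_id: keep only rows whose y.ref_id appears in z.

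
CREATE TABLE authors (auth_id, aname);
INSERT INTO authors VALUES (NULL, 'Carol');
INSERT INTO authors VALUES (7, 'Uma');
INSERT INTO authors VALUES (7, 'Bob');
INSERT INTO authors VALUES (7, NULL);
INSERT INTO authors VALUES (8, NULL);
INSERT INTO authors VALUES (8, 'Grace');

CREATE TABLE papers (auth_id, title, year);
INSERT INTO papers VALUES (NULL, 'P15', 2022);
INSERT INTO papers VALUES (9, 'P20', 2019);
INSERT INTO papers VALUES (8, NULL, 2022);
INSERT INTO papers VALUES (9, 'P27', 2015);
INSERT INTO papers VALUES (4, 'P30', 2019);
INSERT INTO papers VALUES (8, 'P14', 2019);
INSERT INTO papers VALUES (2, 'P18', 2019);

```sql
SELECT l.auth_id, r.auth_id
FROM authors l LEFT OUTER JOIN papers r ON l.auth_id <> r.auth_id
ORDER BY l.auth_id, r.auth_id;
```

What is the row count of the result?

LEFT JOIN keeps every row from `authors`; unmatched rows get NULL for `papers`'s columns.
Matching on l.auth_id <> r.auth_id. A NULL in a compared column never satisfies the condition.
Matched pairs: 26; unmatched l rows kept: 1.
Total: 26 matched + 1 padded = 27 rows.

27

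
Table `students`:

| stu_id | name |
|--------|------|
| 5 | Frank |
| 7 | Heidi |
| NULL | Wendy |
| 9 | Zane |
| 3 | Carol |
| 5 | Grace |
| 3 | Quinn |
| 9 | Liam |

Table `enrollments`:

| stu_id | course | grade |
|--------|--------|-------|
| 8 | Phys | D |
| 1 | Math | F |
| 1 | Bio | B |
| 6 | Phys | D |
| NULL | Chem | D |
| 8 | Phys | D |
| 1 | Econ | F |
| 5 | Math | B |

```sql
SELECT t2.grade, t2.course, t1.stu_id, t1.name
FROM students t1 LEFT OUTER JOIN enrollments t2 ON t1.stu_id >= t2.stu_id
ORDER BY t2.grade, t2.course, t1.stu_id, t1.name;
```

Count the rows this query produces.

LEFT JOIN keeps every row from `students`; unmatched rows get NULL for `enrollments`'s columns.
Matching on t1.stu_id >= t2.stu_id. A NULL in a compared column never satisfies the condition.
- t1 row (stu_id=5): matches 4 t2 row(s) → 4 output row(s).
- t1 row (stu_id=7): matches 5 t2 row(s) → 5 output row(s).
- t1 row (stu_id=NULL): no match → kept, t2 columns NULL.
- t1 row (stu_id=9): matches 7 t2 row(s) → 7 output row(s).
- t1 row (stu_id=3): matches 3 t2 row(s) → 3 output row(s).
- t1 row (stu_id=5): matches 4 t2 row(s) → 4 output row(s).
- t1 row (stu_id=3): matches 3 t2 row(s) → 3 output row(s).
- t1 row (stu_id=9): matches 7 t2 row(s) → 7 output row(s).
Total: 33 matched + 1 padded = 34 rows.

34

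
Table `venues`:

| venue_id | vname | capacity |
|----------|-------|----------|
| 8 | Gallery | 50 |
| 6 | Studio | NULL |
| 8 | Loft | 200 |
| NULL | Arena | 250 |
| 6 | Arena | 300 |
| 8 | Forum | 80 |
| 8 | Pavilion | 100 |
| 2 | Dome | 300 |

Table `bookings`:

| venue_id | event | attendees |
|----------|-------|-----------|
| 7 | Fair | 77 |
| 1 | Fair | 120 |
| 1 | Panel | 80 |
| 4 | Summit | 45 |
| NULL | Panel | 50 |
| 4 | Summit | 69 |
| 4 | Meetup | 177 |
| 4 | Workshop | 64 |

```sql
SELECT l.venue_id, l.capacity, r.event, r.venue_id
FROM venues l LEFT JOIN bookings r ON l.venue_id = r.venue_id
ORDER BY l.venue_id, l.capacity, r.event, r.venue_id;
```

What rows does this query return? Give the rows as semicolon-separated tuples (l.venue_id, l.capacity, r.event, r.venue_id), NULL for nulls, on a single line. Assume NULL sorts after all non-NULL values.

(2, 300, NULL, NULL); (6, 300, NULL, NULL); (6, NULL, NULL, NULL); (8, 50, NULL, NULL); (8, 80, NULL, NULL); (8, 100, NULL, NULL); (8, 200, NULL, NULL); (NULL, 250, NULL, NULL)

LEFT JOIN keeps every row from `venues`; unmatched rows get NULL for `bookings`'s columns.
Matching on l.venue_id = r.venue_id. A NULL in a compared column never satisfies the condition.
- l row (venue_id=8): no match → kept, r columns NULL.
- l row (venue_id=6): no match → kept, r columns NULL.
- l row (venue_id=8): no match → kept, r columns NULL.
- l row (venue_id=NULL): no match → kept, r columns NULL.
- l row (venue_id=6): no match → kept, r columns NULL.
- l row (venue_id=8): no match → kept, r columns NULL.
- l row (venue_id=8): no match → kept, r columns NULL.
- l row (venue_id=2): no match → kept, r columns NULL.
After projecting and ordering:
l.venue_id | l.capacity | r.event | r.venue_id
2 | 300 | NULL | NULL
6 | 300 | NULL | NULL
6 | NULL | NULL | NULL
8 | 50 | NULL | NULL
8 | 80 | NULL | NULL
8 | 100 | NULL | NULL
8 | 200 | NULL | NULL
NULL | 250 | NULL | NULL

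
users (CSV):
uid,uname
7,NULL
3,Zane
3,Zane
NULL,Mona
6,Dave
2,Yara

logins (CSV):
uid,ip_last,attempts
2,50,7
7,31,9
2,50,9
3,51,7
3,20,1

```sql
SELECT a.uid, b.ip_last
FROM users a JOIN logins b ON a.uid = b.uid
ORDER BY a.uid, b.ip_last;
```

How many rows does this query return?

7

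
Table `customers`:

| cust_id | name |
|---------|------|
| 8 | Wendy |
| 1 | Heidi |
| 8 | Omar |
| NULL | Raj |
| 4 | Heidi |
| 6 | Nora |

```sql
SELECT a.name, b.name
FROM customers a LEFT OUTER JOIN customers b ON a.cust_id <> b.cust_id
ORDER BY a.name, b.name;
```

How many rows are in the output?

LEFT JOIN keeps every row from `customers a`; unmatched rows get NULL for `customers b`'s columns.
Matching on a.cust_id <> b.cust_id. A NULL in a compared column never satisfies the condition.
Matched pairs: 18; unmatched a rows kept: 1.
Total: 18 matched + 1 padded = 19 rows.

19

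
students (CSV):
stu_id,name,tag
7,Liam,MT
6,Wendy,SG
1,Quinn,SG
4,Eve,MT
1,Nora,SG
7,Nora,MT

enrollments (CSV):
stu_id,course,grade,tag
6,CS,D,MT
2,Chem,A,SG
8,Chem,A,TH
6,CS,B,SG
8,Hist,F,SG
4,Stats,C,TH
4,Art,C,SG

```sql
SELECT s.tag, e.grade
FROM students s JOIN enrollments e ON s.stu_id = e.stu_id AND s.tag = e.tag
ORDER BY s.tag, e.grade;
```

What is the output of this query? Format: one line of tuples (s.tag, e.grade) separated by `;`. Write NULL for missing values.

(SG, B)

INNER JOIN keeps only pairs where the ON condition holds.
Matching on s.stu_id = e.stu_id AND s.tag = e.tag.
- s (stu_id=7, tag=MT) has no partner → excluded.
- s (stu_id=6, tag=SG) pairs with 1 row(s) of e.
- s (stu_id=1, tag=SG) has no partner → excluded.
- s (stu_id=4, tag=MT) has no partner → excluded.
- s (stu_id=1, tag=SG) has no partner → excluded.
- s (stu_id=7, tag=MT) has no partner → excluded.
After projecting and ordering:
s.tag | e.grade
SG | B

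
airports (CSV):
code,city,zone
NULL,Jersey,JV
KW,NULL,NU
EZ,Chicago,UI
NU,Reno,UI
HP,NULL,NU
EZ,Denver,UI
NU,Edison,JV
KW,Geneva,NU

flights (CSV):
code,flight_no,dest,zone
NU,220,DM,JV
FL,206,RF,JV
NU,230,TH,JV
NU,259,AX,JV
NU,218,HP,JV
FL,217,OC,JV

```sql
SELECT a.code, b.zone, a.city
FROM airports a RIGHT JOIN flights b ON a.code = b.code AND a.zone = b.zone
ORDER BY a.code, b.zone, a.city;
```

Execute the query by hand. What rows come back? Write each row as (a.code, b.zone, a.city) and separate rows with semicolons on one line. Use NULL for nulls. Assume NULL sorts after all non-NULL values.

(NU, JV, Edison); (NU, JV, Edison); (NU, JV, Edison); (NU, JV, Edison); (NULL, JV, NULL); (NULL, JV, NULL)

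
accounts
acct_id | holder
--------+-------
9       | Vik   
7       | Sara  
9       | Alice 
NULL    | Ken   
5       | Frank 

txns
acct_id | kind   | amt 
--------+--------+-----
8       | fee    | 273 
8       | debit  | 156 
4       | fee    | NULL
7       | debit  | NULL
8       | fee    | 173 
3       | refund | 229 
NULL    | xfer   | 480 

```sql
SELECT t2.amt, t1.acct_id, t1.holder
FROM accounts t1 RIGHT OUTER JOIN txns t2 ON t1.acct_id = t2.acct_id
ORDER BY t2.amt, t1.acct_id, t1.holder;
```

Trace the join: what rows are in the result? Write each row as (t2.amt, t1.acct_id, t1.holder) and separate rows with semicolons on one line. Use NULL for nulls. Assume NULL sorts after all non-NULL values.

RIGHT JOIN keeps every row from `txns`; unmatched rows get NULL for `accounts`'s columns.
Matching on t1.acct_id = t2.acct_id. A NULL in a compared column never satisfies the condition.
- t1 row (acct_id=9): no match.
- t1 row (acct_id=7): matches 1 t2 row(s) → 1 output row(s).
- t1 row (acct_id=9): no match.
- t1 row (acct_id=NULL): no match.
- t1 row (acct_id=5): no match.
- 6 t2 row(s) had no t1 match → kept, t1 columns NULL.
After projecting and ordering:
t2.amt | t1.acct_id | t1.holder
156 | NULL | NULL
173 | NULL | NULL
229 | NULL | NULL
273 | NULL | NULL
480 | NULL | NULL
NULL | 7 | Sara
NULL | NULL | NULL

(156, NULL, NULL); (173, NULL, NULL); (229, NULL, NULL); (273, NULL, NULL); (480, NULL, NULL); (NULL, 7, Sara); (NULL, NULL, NULL)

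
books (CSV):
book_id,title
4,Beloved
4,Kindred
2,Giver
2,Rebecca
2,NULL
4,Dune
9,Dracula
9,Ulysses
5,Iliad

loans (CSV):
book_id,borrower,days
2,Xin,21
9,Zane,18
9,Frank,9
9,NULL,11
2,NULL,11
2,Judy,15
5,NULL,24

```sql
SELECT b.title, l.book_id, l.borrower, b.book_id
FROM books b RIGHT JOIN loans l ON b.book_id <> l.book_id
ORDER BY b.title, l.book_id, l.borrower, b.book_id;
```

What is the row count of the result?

RIGHT JOIN keeps every row from `loans`; unmatched rows get NULL for `books`'s columns.
Matching on b.book_id <> l.book_id.
Matched pairs: 47; unmatched l rows kept: 0.
Total: 47 rows.

47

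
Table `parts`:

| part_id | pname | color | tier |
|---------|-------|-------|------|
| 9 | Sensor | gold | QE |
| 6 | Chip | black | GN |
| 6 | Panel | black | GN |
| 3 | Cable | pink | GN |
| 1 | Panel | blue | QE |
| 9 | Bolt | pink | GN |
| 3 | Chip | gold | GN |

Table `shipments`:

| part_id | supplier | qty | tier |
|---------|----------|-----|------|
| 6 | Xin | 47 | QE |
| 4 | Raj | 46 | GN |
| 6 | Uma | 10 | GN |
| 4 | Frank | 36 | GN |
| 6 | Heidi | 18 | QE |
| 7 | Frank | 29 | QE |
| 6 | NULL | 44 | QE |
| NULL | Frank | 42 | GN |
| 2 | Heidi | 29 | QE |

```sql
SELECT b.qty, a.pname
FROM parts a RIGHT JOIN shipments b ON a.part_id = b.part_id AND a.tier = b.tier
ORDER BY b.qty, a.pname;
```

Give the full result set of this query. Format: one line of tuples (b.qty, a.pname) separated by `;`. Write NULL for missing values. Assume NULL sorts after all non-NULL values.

RIGHT JOIN keeps every row from `shipments`; unmatched rows get NULL for `parts`'s columns.
Matching on a.part_id = b.part_id AND a.tier = b.tier. A NULL in a compared column never satisfies the condition.
- part_id=9, tier=QE: no matching b row.
- part_id=6, tier=GN: 1 matching b row(s), so 1 row(s) emitted.
- part_id=6, tier=GN: 1 matching b row(s), so 1 row(s) emitted.
- part_id=3, tier=GN: no matching b row.
- part_id=1, tier=QE: no matching b row.
- part_id=9, tier=GN: no matching b row.
- part_id=3, tier=GN: no matching b row.
- 8 row(s) from b found no a partner → padded with NULL.
After projecting and ordering:
b.qty | a.pname
10 | Chip
10 | Panel
18 | NULL
29 | NULL
29 | NULL
36 | NULL
42 | NULL
44 | NULL
46 | NULL
47 | NULL

(10, Chip); (10, Panel); (18, NULL); (29, NULL); (29, NULL); (36, NULL); (42, NULL); (44, NULL); (46, NULL); (47, NULL)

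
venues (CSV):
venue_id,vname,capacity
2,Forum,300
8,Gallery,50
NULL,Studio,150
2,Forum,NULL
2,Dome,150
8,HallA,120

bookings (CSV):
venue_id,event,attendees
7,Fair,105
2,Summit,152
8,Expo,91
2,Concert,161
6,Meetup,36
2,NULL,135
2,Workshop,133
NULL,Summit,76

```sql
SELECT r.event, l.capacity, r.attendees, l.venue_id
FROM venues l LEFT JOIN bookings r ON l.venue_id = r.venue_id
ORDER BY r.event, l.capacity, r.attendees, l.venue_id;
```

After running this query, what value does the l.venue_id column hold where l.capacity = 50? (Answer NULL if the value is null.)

8

LEFT JOIN keeps every row from `venues`; unmatched rows get NULL for `bookings`'s columns.
Matching on l.venue_id = r.venue_id. A NULL in a compared column never satisfies the condition.
Matched pairs: 14; unmatched l rows kept: 1.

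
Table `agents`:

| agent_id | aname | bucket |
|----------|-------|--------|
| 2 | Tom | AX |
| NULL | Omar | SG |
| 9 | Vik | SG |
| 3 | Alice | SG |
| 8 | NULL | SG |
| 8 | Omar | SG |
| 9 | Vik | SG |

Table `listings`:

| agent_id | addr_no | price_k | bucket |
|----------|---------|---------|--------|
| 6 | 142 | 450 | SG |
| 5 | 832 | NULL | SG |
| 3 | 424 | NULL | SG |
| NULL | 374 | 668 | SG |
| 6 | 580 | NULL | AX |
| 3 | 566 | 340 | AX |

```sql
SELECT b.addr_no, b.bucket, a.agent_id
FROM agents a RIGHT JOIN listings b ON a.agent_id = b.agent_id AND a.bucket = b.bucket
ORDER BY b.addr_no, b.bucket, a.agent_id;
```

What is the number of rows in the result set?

RIGHT JOIN keeps every row from `listings`; unmatched rows get NULL for `agents`'s columns.
Matching on a.agent_id = b.agent_id AND a.bucket = b.bucket. A NULL in a compared column never satisfies the condition.
- agent_id=2, bucket=AX: no matching b row.
- agent_id=NULL, bucket=SG: no matching b row.
- agent_id=9, bucket=SG: no matching b row.
- agent_id=3, bucket=SG: 1 matching b row(s), so 1 row(s) emitted.
- agent_id=8, bucket=SG: no matching b row.
- agent_id=8, bucket=SG: no matching b row.
- agent_id=9, bucket=SG: no matching b row.
- plus 5 unmatched b row(s), each kept with NULL a columns.
Total: 1 matched + 5 padded = 6 rows.

6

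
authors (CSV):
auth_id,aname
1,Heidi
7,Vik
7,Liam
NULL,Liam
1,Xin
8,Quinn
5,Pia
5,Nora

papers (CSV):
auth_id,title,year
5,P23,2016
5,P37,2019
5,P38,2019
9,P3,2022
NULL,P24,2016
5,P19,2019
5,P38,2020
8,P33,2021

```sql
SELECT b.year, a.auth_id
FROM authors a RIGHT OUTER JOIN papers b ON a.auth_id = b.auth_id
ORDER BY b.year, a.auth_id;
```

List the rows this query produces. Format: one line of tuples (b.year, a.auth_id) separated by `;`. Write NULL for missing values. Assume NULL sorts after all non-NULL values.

RIGHT JOIN keeps every row from `papers`; unmatched rows get NULL for `authors`'s columns.
Matching on a.auth_id = b.auth_id. A NULL in a compared column never satisfies the condition.
Matched pairs: 11; unmatched b rows kept: 2.

(2016, 5); (2016, 5); (2016, NULL); (2019, 5); (2019, 5); (2019, 5); (2019, 5); (2019, 5); (2019, 5); (2020, 5); (2020, 5); (2021, 8); (2022, NULL)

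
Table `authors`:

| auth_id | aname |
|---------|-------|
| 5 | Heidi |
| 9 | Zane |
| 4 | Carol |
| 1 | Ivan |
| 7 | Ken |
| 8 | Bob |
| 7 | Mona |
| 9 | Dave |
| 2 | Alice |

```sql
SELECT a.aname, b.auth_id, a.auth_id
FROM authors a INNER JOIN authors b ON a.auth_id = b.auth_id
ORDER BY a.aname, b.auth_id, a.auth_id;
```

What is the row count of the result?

13

INNER JOIN keeps only pairs where the ON condition holds.
Matching on a.auth_id = b.auth_id.
- a row (auth_id=5): matches 1 b row(s) → 1 output row(s).
- a row (auth_id=9): matches 2 b row(s) → 2 output row(s).
- a row (auth_id=4): matches 1 b row(s) → 1 output row(s).
- a row (auth_id=1): matches 1 b row(s) → 1 output row(s).
- a row (auth_id=7): matches 2 b row(s) → 2 output row(s).
- a row (auth_id=8): matches 1 b row(s) → 1 output row(s).
- a row (auth_id=7): matches 2 b row(s) → 2 output row(s).
- a row (auth_id=9): matches 2 b row(s) → 2 output row(s).
- a row (auth_id=2): matches 1 b row(s) → 1 output row(s).
Total: 13 rows.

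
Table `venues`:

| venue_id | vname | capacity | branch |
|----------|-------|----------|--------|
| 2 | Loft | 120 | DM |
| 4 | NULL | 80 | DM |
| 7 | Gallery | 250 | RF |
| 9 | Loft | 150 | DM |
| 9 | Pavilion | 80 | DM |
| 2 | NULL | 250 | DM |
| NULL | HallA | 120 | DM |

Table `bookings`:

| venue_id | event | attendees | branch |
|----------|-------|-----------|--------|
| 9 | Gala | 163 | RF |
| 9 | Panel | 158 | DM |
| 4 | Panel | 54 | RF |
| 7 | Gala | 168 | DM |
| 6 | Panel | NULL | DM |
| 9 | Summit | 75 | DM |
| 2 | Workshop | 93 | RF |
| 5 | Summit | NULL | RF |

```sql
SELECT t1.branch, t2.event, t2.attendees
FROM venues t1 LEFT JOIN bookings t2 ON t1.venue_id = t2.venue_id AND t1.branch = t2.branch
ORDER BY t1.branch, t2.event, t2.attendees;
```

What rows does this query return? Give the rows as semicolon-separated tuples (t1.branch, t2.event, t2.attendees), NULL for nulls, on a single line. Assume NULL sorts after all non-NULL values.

(DM, Panel, 158); (DM, Panel, 158); (DM, Summit, 75); (DM, Summit, 75); (DM, NULL, NULL); (DM, NULL, NULL); (DM, NULL, NULL); (DM, NULL, NULL); (RF, NULL, NULL)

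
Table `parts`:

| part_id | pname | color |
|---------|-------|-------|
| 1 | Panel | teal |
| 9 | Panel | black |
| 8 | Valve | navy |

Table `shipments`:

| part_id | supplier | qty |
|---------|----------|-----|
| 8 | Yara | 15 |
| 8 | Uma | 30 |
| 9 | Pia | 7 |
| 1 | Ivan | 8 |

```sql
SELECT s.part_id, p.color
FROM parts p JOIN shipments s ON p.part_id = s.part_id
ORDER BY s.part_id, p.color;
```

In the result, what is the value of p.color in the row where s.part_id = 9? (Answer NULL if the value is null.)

black

INNER JOIN keeps only pairs where the ON condition holds.
Matching on p.part_id = s.part_id.
Matched pairs: 4.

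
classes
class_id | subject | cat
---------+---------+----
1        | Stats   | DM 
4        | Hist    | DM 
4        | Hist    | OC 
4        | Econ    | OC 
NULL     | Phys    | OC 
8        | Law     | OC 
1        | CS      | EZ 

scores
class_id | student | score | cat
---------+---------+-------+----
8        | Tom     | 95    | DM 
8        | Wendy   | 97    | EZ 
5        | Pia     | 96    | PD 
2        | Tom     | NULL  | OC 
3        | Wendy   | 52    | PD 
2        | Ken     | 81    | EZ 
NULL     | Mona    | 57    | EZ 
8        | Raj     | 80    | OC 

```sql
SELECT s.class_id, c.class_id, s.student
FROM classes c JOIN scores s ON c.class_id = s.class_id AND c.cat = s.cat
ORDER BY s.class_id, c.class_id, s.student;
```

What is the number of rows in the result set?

INNER JOIN keeps only pairs where the ON condition holds.
Matching on c.class_id = s.class_id AND c.cat = s.cat. A NULL in a compared column never satisfies the condition.
- c (class_id=1, cat=DM) has no partner → excluded.
- c (class_id=4, cat=DM) has no partner → excluded.
- c (class_id=4, cat=OC) has no partner → excluded.
- c (class_id=4, cat=OC) has no partner → excluded.
- c (class_id=NULL, cat=OC) has no partner → excluded.
- c (class_id=8, cat=OC) pairs with 1 row(s) of s.
- c (class_id=1, cat=EZ) has no partner → excluded.
Total: 1 rows.

1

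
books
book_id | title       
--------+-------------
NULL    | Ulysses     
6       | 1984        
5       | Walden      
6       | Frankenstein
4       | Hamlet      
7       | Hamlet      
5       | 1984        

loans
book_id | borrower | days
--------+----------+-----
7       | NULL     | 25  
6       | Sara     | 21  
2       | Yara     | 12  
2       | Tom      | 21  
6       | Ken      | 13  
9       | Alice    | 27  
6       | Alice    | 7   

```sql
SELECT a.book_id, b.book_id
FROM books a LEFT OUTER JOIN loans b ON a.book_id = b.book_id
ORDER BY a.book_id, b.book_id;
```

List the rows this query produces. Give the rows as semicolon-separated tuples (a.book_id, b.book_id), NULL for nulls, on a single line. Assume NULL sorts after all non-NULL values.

(4, NULL); (5, NULL); (5, NULL); (6, 6); (6, 6); (6, 6); (6, 6); (6, 6); (6, 6); (7, 7); (NULL, NULL)

LEFT JOIN keeps every row from `books`; unmatched rows get NULL for `loans`'s columns.
Matching on a.book_id = b.book_id. A NULL in a compared column never satisfies the condition.
- a[0] book_id=NULL → no match; kept with NULLs on the b side.
- a[1] book_id=6 → 3 match(es) in b → 3 row(s).
- a[2] book_id=5 → no match; kept with NULLs on the b side.
- a[3] book_id=6 → 3 match(es) in b → 3 row(s).
- a[4] book_id=4 → no match; kept with NULLs on the b side.
- a[5] book_id=7 → 1 match(es) in b → 1 row(s).
- a[6] book_id=5 → no match; kept with NULLs on the b side.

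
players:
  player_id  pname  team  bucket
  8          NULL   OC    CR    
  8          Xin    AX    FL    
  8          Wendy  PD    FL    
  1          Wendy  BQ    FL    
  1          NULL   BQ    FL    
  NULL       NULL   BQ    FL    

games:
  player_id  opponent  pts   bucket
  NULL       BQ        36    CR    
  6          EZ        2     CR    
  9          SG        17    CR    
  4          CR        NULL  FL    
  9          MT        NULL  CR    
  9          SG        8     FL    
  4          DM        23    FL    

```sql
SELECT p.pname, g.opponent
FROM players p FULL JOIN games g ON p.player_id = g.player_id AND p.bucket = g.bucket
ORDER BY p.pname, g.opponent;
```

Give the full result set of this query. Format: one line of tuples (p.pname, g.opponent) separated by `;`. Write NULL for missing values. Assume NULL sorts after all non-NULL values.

(Wendy, NULL); (Wendy, NULL); (Xin, NULL); (NULL, BQ); (NULL, CR); (NULL, DM); (NULL, EZ); (NULL, MT); (NULL, SG); (NULL, SG); (NULL, NULL); (NULL, NULL); (NULL, NULL)

FULL OUTER JOIN keeps every row from both sides; unmatched rows get NULL for the other side's columns.
Matching on p.player_id = g.player_id AND p.bucket = g.bucket. A NULL in a compared column never satisfies the condition.
Matched pairs: 0; unmatched p rows kept: 6; unmatched g rows kept: 7.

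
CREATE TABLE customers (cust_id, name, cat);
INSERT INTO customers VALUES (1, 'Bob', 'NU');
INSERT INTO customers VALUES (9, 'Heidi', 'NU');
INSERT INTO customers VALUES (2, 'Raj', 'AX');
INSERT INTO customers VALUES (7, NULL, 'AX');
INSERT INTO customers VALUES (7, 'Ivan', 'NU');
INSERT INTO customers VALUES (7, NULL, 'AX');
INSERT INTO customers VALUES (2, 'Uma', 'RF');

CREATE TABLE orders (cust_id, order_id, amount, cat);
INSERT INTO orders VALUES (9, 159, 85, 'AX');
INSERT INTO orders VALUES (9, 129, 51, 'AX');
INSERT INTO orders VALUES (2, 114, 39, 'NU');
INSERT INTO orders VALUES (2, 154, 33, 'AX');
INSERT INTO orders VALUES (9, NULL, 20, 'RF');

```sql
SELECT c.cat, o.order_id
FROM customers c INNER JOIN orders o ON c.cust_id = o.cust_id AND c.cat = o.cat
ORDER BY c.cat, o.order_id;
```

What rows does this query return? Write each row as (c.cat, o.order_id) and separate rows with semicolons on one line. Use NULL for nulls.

INNER JOIN keeps only pairs where the ON condition holds.
Matching on c.cust_id = o.cust_id AND c.cat = o.cat.
Matched pairs: 1.

(AX, 154)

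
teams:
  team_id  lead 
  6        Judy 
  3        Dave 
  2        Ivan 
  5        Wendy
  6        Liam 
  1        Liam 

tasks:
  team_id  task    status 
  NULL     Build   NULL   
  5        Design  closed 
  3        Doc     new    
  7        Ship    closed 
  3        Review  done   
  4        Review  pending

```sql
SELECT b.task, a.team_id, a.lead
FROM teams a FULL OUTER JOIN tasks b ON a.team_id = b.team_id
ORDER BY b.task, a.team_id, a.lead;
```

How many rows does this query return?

10

FULL OUTER JOIN keeps every row from both sides; unmatched rows get NULL for the other side's columns.
Matching on a.team_id = b.team_id. A NULL in a compared column never satisfies the condition.
- a (team_id=6) has no partner → padded with NULL.
- a (team_id=3) pairs with 2 row(s) of b.
- a (team_id=2) has no partner → padded with NULL.
- a (team_id=5) pairs with 1 row(s) of b.
- a (team_id=6) has no partner → padded with NULL.
- a (team_id=1) has no partner → padded with NULL.
- 3 b row(s) had no a match → kept, a columns NULL.
Total: 3 matched + 7 padded = 10 rows.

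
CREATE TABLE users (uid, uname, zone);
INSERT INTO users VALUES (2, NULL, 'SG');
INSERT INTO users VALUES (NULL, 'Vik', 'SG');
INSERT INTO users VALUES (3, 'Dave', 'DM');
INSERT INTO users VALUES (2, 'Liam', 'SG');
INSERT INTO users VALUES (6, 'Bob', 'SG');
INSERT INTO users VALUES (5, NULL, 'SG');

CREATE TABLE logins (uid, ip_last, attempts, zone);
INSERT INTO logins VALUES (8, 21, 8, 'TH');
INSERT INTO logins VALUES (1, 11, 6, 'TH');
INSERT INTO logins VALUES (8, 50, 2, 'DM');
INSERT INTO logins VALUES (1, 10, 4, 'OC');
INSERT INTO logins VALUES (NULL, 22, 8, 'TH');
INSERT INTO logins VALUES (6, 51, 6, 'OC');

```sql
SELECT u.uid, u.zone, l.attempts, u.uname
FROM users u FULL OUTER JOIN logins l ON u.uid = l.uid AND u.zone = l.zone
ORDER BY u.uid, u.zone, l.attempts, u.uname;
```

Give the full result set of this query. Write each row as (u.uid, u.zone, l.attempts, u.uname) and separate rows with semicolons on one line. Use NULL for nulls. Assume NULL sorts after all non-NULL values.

FULL OUTER JOIN keeps every row from both sides; unmatched rows get NULL for the other side's columns.
Matching on u.uid = l.uid AND u.zone = l.zone. A NULL in a compared column never satisfies the condition.
- u[0] uid=2, zone=SG → no match; kept with NULLs on the l side.
- u[1] uid=NULL, zone=SG → no match; kept with NULLs on the l side.
- u[2] uid=3, zone=DM → no match; kept with NULLs on the l side.
- u[3] uid=2, zone=SG → no match; kept with NULLs on the l side.
- u[4] uid=6, zone=SG → no match; kept with NULLs on the l side.
- u[5] uid=5, zone=SG → no match; kept with NULLs on the l side.
- 6 row(s) from l found no u partner → padded with NULL.

(2, SG, NULL, Liam); (2, SG, NULL, NULL); (3, DM, NULL, Dave); (5, SG, NULL, NULL); (6, SG, NULL, Bob); (NULL, SG, NULL, Vik); (NULL, NULL, 2, NULL); (NULL, NULL, 4, NULL); (NULL, NULL, 6, NULL); (NULL, NULL, 6, NULL); (NULL, NULL, 8, NULL); (NULL, NULL, 8, NULL)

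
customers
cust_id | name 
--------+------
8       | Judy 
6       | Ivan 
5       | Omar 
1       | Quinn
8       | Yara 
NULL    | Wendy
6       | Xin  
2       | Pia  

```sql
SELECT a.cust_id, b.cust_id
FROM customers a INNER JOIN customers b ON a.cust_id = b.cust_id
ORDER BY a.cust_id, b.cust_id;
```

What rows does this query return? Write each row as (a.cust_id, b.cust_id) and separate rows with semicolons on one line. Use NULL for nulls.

(1, 1); (2, 2); (5, 5); (6, 6); (6, 6); (6, 6); (6, 6); (8, 8); (8, 8); (8, 8); (8, 8)

INNER JOIN keeps only pairs where the ON condition holds.
Matching on a.cust_id = b.cust_id. A NULL in a compared column never satisfies the condition.
Matched pairs: 11.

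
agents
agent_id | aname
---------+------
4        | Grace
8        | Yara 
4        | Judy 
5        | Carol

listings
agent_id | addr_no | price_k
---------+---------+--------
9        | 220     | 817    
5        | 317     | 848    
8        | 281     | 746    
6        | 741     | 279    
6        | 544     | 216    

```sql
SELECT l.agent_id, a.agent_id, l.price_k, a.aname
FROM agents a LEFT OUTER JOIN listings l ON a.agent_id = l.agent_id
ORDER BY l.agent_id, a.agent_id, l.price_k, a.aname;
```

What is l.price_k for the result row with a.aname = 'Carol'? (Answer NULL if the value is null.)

848

LEFT JOIN keeps every row from `agents`; unmatched rows get NULL for `listings`'s columns.
Matching on a.agent_id = l.agent_id.
Matched pairs: 2; unmatched a rows kept: 2.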